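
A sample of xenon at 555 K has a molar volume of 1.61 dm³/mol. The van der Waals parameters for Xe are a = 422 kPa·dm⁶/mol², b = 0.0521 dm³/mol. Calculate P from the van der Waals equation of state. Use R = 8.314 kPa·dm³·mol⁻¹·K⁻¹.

P ≈ 2799 kPa

P = RT/(V_m − b) − a/V_m²
RT/(V_m − b) = (8.314)(555)/(1.61 − 0.0521) = 4614.3/1.5579 = 2961.9 kPa
a/V_m² = 422/(1.61)² = 162.80 kPa
P = 2961.9 − 162.80 = 2799 kPa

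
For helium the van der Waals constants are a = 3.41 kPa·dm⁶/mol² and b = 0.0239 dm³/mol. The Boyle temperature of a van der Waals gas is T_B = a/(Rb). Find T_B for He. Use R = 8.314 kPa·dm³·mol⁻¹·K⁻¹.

For a van der Waals gas the second virial coefficient B₂ = b − a/(RT) vanishes at T_B = a/(Rb).
T_B = 3.41/(8.314×0.0239) = 3.41/0.19870 = 17.16 K

T_B ≈ 17.16 K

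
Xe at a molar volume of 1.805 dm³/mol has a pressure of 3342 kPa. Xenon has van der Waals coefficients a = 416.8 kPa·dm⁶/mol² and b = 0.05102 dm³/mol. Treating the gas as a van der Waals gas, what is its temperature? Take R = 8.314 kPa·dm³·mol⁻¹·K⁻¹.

T = (P + a/V_m²)(V_m − b)/R
P + a/V_m² = 3342 + 416.8/(1.805)² = 3469.9 kPa
V_m − b = 1.805 − 0.05102 = 1.7540 dm³/mol
T = (3469.9)(1.7540)/8.314 = 732.0 K

T ≈ 732.0 K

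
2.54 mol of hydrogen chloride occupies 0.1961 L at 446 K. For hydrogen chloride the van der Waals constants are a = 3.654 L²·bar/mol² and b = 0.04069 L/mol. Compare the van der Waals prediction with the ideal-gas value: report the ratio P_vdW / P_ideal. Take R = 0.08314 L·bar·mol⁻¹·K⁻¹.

Ideal: P_ideal = nRT/V = (2.54)(0.08314)(446)/0.1961 = 480.287 bar
vdW: P = nRT/(V − nb) − a n²/V² = 94.1843/0.0927474 − 23.5741/0.0384552 = 1015.49 − 613.028 = 402.46 bar
Ratio = 402.46/480.287 = 0.8380

P_vdW / P_ideal ≈ 0.8380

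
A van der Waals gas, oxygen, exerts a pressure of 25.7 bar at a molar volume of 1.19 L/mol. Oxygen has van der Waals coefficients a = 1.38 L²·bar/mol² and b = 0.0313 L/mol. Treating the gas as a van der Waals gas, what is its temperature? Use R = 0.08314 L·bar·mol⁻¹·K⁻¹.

T = (P + a/V_m²)(V_m − b)/R
P + a/V_m² = 25.7 + 1.38/(1.19)² = 26.675 bar
V_m − b = 1.19 − 0.0313 = 1.1587 L/mol
T = (26.675)(1.1587)/0.08314 = 371.8 K

T ≈ 371.8 K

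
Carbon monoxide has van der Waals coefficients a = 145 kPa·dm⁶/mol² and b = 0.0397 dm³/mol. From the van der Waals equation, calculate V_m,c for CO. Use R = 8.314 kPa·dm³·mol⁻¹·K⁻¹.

For a van der Waals gas, V_m,c = 3b.
V_m,c = 3×0.0397 = 0.1191 dm³/mol

V_m,c ≈ 0.1191 dm³/mol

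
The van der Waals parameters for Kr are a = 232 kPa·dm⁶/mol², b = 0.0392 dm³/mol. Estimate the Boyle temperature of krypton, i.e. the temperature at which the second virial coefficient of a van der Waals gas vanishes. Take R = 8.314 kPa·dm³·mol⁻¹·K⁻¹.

T_B ≈ 711.9 K

For a van der Waals gas the second virial coefficient B₂ = b − a/(RT) vanishes at T_B = a/(Rb).
T_B = 232/(8.314×0.0392) = 232/0.32591 = 711.9 K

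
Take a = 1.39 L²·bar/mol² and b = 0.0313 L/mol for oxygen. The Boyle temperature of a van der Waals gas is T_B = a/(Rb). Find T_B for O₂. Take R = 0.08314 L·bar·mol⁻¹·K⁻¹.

For a van der Waals gas the second virial coefficient B₂ = b − a/(RT) vanishes at T_B = a/(Rb).
T_B = 1.39/(0.08314×0.0313) = 1.39/0.0026023 = 534.1 K

T_B ≈ 534.1 K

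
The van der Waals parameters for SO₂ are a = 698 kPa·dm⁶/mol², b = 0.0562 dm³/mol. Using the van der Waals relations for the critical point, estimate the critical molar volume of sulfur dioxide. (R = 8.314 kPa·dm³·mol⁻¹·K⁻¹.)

For a van der Waals gas, V_m,c = 3b.
V_m,c = 3×0.0562 = 0.1686 dm³/mol

V_m,c ≈ 0.1686 dm³/mol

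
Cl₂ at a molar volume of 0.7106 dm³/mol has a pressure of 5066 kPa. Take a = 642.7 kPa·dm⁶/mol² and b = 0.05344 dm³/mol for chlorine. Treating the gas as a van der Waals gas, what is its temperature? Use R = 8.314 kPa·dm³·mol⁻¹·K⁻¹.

T = (P + a/V_m²)(V_m − b)/R
P + a/V_m² = 5066 + 642.7/(0.7106)² = 6338.8 kPa
V_m − b = 0.7106 − 0.05344 = 0.65716 dm³/mol
T = (6338.8)(0.65716)/8.314 = 501.0 K

T ≈ 501.0 K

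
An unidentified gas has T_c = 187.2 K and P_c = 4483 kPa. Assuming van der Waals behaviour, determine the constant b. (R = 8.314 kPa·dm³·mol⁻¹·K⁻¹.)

From T_c = 8a/(27Rb) and P_c = a/(27b²): b = R T_c/(8 P_c).
b = (8.314)(187.2)/(8×4483) = 1556.4/35864 = 0.04340 dm³/mol

b ≈ 0.04340 dm³/mol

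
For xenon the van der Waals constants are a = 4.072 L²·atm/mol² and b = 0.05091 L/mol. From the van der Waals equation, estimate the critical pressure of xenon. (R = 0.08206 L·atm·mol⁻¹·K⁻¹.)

P_c ≈ 58.19 atm

For a van der Waals gas, P_c = a/(27b²).
P_c = 4.072/(27×(0.05091)²) = 4.072/0.069979 = 58.19 atm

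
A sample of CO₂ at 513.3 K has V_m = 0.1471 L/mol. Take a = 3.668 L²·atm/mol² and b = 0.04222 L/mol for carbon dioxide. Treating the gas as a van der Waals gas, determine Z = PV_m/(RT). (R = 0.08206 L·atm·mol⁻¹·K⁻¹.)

Z ≈ 0.8106

P = RT/(V_m − b) − a/V_m² = (0.08206)(513.3)/(0.1471 − 0.04222) − 3.668/(0.1471)²
  = 42.121/0.10488 − 169.51 = 401.61 − 169.51 = 232.10 atm
Z = PV_m/(RT) = (232.10)(0.1471)/((0.08206)(513.3)) = 34.142/42.121 = 0.8106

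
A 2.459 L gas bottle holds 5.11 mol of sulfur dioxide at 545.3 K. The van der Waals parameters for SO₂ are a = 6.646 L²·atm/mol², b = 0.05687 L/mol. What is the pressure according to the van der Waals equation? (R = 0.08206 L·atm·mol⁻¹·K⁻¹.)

P = nRT/(V − nb) − a n²/V²
nRT/(V − nb) = (5.11)(0.08206)(545.3)/(2.459 − 5.11×0.05687) = 228.66/2.1684 = 105.45 atm
a n²/V² = (6.646)(5.11)²/(2.459)² = 28.700 atm
P = 105.45 − 28.700 = 76.75 atm

P ≈ 76.75 atm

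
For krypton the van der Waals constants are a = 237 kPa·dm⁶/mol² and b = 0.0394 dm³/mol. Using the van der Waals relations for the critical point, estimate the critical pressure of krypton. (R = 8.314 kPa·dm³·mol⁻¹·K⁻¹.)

For a van der Waals gas, P_c = a/(27b²).
P_c = 237/(27×(0.0394)²) = 237/0.041914 = 5654 kPa

P_c ≈ 5654 kPa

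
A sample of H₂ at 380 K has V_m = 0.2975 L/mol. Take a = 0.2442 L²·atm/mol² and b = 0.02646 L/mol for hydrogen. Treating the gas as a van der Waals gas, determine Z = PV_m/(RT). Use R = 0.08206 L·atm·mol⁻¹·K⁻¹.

Z ≈ 1.071

P = RT/(V_m − b) − a/V_m² = (0.08206)(380)/(0.2975 − 0.02646) − 0.2442/(0.2975)²
  = 31.183/0.27104 − 2.7591 = 115.05 − 2.7591 = 112.29 atm
Z = PV_m/(RT) = (112.29)(0.2975)/((0.08206)(380)) = 33.406/31.183 = 1.071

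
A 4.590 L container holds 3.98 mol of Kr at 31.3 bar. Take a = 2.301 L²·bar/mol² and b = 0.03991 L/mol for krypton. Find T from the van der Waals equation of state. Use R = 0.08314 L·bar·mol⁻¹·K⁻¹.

T = (P + a n²/V²)(V − nb)/(nR)
P + a n²/V² = 31.3 + (2.301)(3.98)²/(4.590)² = 33.030 bar
V − nb = 4.590 − (3.98)(0.03991) = 4.4312 L
T = (33.030)(4.4312)/((3.98)(0.08314)) = 442.3 K

T ≈ 442.3 K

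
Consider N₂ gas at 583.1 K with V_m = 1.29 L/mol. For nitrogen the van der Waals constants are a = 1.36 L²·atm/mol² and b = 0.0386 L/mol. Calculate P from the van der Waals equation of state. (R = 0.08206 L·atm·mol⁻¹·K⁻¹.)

P = RT/(V_m − b) − a/V_m²
RT/(V_m − b) = (0.08206)(583.1)/(1.29 − 0.0386) = 47.849/1.2514 = 38.236 atm
a/V_m² = 1.36/(1.29)² = 0.81726 atm
P = 38.236 − 0.81726 = 37.42 atm

P ≈ 37.42 atm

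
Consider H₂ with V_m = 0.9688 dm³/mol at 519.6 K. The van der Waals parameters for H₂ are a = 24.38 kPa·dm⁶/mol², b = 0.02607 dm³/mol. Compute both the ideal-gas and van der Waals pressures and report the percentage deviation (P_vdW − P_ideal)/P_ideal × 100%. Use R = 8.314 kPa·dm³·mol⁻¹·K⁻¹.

2.18 %

Ideal: P_ideal = RT/V_m = (8.314)(519.6)/0.9688 = 4459.08 kPa
vdW: P = RT/(V_m − b) − a/V_m² = 4319.95/0.942730 − 24.38/0.938573 = 4582.38 − 25.9756 = 4556.40 kPa
% deviation = (4556.40 − 4459.08)/4459.08 × 100% = 2.18%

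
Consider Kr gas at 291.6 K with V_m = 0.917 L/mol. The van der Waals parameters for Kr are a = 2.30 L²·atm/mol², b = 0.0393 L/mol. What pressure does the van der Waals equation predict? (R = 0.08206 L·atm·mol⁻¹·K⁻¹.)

P = RT/(V_m − b) − a/V_m²
RT/(V_m − b) = (0.08206)(291.6)/(0.917 − 0.0393) = 23.929/0.87770 = 27.263 atm
a/V_m² = 2.30/(0.917)² = 2.7352 atm
P = 27.263 − 2.7352 = 24.53 atm

P ≈ 24.53 atm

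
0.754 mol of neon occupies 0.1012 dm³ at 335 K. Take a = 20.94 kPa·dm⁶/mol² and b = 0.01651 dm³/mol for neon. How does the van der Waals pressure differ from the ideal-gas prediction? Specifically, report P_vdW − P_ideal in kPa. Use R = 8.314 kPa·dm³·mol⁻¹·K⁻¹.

Ideal: P_ideal = nRT/V = (0.754)(8.314)(335)/0.1012 = 20751.3 kPa
vdW: P = nRT/(V − nb) − a n²/V² = 2100.03/0.0887515 − 11.9047/0.0102414 = 23661.9 − 1162.41 = 22499.5 kPa
ΔP = 22499.5 − 20751.3 = 1748 kPa

ΔP ≈ 1748 kPa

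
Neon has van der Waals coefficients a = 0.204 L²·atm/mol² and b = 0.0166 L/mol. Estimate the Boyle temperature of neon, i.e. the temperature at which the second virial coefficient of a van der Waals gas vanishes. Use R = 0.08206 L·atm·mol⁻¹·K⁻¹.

T_B ≈ 149.8 K

For a van der Waals gas the second virial coefficient B₂ = b − a/(RT) vanishes at T_B = a/(Rb).
T_B = 0.204/(0.08206×0.0166) = 0.204/0.0013622 = 149.8 K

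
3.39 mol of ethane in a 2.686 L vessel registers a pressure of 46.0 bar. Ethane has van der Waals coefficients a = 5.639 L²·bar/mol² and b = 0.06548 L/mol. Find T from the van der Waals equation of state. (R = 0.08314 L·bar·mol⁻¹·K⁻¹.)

T ≈ 480.7 K

T = (P + a n²/V²)(V − nb)/(nR)
P + a n²/V² = 46.0 + (5.639)(3.39)²/(2.686)² = 54.982 bar
V − nb = 2.686 − (3.39)(0.06548) = 2.4640 L
T = (54.982)(2.4640)/((3.39)(0.08314)) = 480.7 K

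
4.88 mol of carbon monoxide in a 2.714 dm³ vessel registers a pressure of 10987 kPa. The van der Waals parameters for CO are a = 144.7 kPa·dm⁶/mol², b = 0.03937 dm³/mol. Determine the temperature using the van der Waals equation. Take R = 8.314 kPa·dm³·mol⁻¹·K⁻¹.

T = (P + a n²/V²)(V − nb)/(nR)
P + a n²/V² = 10987 + (144.7)(4.88)²/(2.714)² = 11455 kPa
V − nb = 2.714 − (4.88)(0.03937) = 2.5219 dm³
T = (11455)(2.5219)/((4.88)(8.314)) = 712.0 K

T ≈ 712.0 K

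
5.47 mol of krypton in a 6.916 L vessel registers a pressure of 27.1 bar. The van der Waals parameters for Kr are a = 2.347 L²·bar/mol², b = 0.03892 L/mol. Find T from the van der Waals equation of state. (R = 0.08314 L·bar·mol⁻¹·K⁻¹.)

T ≈ 421.1 K

T = (P + a n²/V²)(V − nb)/(nR)
P + a n²/V² = 27.1 + (2.347)(5.47)²/(6.916)² = 28.568 bar
V − nb = 6.916 − (5.47)(0.03892) = 6.7031 L
T = (28.568)(6.7031)/((5.47)(0.08314)) = 421.1 K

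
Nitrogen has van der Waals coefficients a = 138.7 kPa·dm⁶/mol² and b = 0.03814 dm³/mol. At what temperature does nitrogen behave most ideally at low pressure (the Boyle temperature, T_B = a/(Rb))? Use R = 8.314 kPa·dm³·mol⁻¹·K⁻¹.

For a van der Waals gas the second virial coefficient B₂ = b − a/(RT) vanishes at T_B = a/(Rb).
T_B = 138.7/(8.314×0.03814) = 138.7/0.31710 = 437.4 K

T_B ≈ 437.4 K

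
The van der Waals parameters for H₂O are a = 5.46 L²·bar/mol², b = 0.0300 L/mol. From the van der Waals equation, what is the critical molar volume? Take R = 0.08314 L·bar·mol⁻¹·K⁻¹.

For a van der Waals gas, V_m,c = 3b.
V_m,c = 3×0.0300 = 0.09000 L/mol

V_m,c ≈ 0.09000 L/mol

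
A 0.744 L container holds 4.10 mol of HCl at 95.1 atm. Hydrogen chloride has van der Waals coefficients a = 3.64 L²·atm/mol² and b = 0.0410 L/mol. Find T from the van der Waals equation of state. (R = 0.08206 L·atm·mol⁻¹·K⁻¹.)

T = (P + a n²/V²)(V − nb)/(nR)
P + a n²/V² = 95.1 + (3.64)(4.10)²/(0.744)² = 205.64 atm
V − nb = 0.744 − (4.10)(0.0410) = 0.57590 L
T = (205.64)(0.57590)/((4.10)(0.08206)) = 352.0 K

T ≈ 352.0 K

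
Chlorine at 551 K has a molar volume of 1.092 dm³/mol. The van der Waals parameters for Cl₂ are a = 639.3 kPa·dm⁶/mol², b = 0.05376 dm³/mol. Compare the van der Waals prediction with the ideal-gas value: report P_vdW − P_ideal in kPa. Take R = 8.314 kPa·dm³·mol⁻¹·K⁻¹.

ΔP ≈ -318.9 kPa

Ideal: P_ideal = RT/V_m = (8.314)(551)/1.092 = 4195.07 kPa
vdW: P = RT/(V_m − b) − a/V_m² = 4581.01/1.03824 − 639.3/1.19246 = 4412.28 − 536.119 = 3876.16 kPa
ΔP = 3876.16 − 4195.07 = -318.9 kPa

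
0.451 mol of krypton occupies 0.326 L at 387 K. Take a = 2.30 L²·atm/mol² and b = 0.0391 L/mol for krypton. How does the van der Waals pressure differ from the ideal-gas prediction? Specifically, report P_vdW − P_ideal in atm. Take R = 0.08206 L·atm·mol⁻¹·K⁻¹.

Ideal: P_ideal = nRT/V = (0.451)(0.08206)(387)/0.326 = 43.9341 atm
vdW: P = nRT/(V − nb) − a n²/V² = 14.3225/0.308366 − 0.467822/0.106276 = 46.4464 − 4.40195 = 42.0445 atm
ΔP = 42.0445 − 43.9341 = -1.890 atm

ΔP ≈ -1.890 atm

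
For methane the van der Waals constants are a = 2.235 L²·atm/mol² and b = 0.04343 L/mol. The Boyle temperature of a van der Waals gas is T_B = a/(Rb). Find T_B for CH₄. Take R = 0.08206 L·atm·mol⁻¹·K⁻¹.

T_B ≈ 627.1 K

For a van der Waals gas the second virial coefficient B₂ = b − a/(RT) vanishes at T_B = a/(Rb).
T_B = 2.235/(0.08206×0.04343) = 2.235/0.0035639 = 627.1 K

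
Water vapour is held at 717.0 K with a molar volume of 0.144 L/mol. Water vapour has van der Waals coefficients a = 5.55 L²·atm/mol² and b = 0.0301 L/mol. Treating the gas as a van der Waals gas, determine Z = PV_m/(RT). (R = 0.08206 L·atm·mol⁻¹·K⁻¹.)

Z ≈ 0.6092

P = RT/(V_m − b) − a/V_m² = (0.08206)(717.0)/(0.144 − 0.0301) − 5.55/(0.144)²
  = 58.837/0.11390 − 267.65 = 516.57 − 267.65 = 248.92 atm
Z = PV_m/(RT) = (248.92)(0.144)/((0.08206)(717.0)) = 35.844/58.837 = 0.6092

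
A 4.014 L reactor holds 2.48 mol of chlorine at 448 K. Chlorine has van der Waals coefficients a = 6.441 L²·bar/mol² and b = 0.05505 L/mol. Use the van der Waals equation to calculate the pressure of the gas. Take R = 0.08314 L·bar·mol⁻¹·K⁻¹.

P ≈ 21.36 bar

P = nRT/(V − nb) − a n²/V²
nRT/(V − nb) = (2.48)(0.08314)(448)/(4.014 − 2.48×0.05505) = 92.372/3.8775 = 23.823 bar
a n²/V² = (6.441)(2.48)²/(4.014)² = 2.4587 bar
P = 23.823 − 2.4587 = 21.36 bar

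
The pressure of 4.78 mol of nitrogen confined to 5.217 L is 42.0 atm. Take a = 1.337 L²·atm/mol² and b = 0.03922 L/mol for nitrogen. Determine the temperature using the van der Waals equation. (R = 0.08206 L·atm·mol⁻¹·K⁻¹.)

T ≈ 552.9 K

T = (P + a n²/V²)(V − nb)/(nR)
P + a n²/V² = 42.0 + (1.337)(4.78)²/(5.217)² = 43.122 atm
V − nb = 5.217 − (4.78)(0.03922) = 5.0295 L
T = (43.122)(5.0295)/((4.78)(0.08206)) = 552.9 K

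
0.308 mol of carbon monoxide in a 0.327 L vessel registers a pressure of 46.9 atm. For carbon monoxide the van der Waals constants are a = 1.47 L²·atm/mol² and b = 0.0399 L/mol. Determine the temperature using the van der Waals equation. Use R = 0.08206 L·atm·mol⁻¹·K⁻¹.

T ≈ 600.2 K

T = (P + a n²/V²)(V − nb)/(nR)
P + a n²/V² = 46.9 + (1.47)(0.308)²/(0.327)² = 48.204 atm
V − nb = 0.327 − (0.308)(0.0399) = 0.31471 L
T = (48.204)(0.31471)/((0.308)(0.08206)) = 600.2 K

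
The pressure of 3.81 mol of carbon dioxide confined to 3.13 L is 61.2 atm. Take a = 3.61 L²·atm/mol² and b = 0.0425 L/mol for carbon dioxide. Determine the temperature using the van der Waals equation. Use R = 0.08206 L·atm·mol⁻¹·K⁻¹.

T = (P + a n²/V²)(V − nb)/(nR)
P + a n²/V² = 61.2 + (3.61)(3.81)²/(3.13)² = 66.549 atm
V − nb = 3.13 − (3.81)(0.0425) = 2.9681 L
T = (66.549)(2.9681)/((3.81)(0.08206)) = 631.8 K

T ≈ 631.8 K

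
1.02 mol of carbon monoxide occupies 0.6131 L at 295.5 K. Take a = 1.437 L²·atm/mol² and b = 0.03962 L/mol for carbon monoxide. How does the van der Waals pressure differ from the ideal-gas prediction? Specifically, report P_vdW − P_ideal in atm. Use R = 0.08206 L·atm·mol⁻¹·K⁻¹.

ΔP ≈ -1.131 atm

Ideal: P_ideal = nRT/V = (1.02)(0.08206)(295.5)/0.6131 = 40.3420 atm
vdW: P = nRT/(V − nb) − a n²/V² = 24.7337/0.572688 − 1.49505/0.375892 = 43.1888 − 3.97734 = 39.2115 atm
ΔP = 39.2115 − 40.3420 = -1.131 atm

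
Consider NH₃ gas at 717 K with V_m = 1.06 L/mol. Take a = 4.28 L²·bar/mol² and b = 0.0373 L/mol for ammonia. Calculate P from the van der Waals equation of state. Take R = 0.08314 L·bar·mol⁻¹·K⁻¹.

P = RT/(V_m − b) − a/V_m²
RT/(V_m − b) = (0.08314)(717)/(1.06 − 0.0373) = 59.611/1.0227 = 58.288 bar
a/V_m² = 4.28/(1.06)² = 3.8092 bar
P = 58.288 − 3.8092 = 54.48 bar

P ≈ 54.48 bar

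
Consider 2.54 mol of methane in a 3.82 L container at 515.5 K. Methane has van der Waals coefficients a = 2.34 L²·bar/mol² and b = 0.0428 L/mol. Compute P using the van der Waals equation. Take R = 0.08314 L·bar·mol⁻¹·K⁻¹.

P = nRT/(V − nb) − a n²/V²
nRT/(V − nb) = (2.54)(0.08314)(515.5)/(3.82 − 2.54×0.0428) = 108.86/3.7113 = 29.332 bar
a n²/V² = (2.34)(2.54)²/(3.82)² = 1.0346 bar
P = 29.332 − 1.0346 = 28.30 bar

P ≈ 28.30 bar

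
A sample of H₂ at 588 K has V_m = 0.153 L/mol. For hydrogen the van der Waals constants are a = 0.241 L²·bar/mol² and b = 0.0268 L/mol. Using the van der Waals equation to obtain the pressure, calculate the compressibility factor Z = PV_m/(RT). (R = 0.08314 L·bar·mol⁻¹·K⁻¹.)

P = RT/(V_m − b) − a/V_m² = (0.08314)(588)/(0.153 − 0.0268) − 0.241/(0.153)²
  = 48.886/0.12620 − 10.295 = 387.37 − 10.295 = 377.08 bar
Z = PV_m/(RT) = (377.08)(0.153)/((0.08314)(588)) = 57.693/48.886 = 1.180

Z ≈ 1.180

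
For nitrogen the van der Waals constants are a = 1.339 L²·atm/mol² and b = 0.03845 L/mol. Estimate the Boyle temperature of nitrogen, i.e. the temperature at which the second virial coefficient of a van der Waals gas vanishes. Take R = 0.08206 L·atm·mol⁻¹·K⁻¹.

T_B ≈ 424.4 K

For a van der Waals gas the second virial coefficient B₂ = b − a/(RT) vanishes at T_B = a/(Rb).
T_B = 1.339/(0.08206×0.03845) = 1.339/0.0031552 = 424.4 K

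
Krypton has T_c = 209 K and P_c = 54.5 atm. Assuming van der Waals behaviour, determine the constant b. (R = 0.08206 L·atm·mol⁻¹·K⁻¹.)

b ≈ 0.03934 L/mol

From T_c = 8a/(27Rb) and P_c = a/(27b²): b = R T_c/(8 P_c).
b = (0.08206)(209)/(8×54.5) = 17.151/436.00 = 0.03934 L/mol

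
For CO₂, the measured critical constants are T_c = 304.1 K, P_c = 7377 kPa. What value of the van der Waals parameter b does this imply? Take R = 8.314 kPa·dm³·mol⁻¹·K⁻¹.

b ≈ 0.04284 dm³/mol

From T_c = 8a/(27Rb) and P_c = a/(27b²): b = R T_c/(8 P_c).
b = (8.314)(304.1)/(8×7377) = 2528.3/59016 = 0.04284 dm³/mol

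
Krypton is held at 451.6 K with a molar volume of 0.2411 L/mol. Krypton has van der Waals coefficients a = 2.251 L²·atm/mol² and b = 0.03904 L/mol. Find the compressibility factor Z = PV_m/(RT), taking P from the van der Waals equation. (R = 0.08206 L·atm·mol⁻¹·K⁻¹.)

P = RT/(V_m − b) − a/V_m² = (0.08206)(451.6)/(0.2411 − 0.03904) − 2.251/(0.2411)²
  = 37.058/0.20206 − 38.724 = 183.40 − 38.724 = 144.68 atm
Z = PV_m/(RT) = (144.68)(0.2411)/((0.08206)(451.6)) = 34.882/37.058 = 0.9413

Z ≈ 0.9413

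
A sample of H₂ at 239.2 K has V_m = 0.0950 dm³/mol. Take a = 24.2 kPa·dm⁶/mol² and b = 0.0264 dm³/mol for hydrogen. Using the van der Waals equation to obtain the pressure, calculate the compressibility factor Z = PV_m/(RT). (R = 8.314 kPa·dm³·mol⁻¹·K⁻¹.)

Z ≈ 1.257

P = RT/(V_m − b) − a/V_m² = (8.314)(239.2)/(0.0950 − 0.0264) − 24.2/(0.0950)²
  = 1988.7/0.068600 − 2681.4 = 28990 − 2681.4 = 26309 kPa
Z = PV_m/(RT) = (26309)(0.0950)/((8.314)(239.2)) = 2499.4/1988.7 = 1.257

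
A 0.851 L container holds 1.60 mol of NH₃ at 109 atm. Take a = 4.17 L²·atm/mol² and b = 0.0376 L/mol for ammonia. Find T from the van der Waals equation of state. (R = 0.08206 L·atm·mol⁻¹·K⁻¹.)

T = (P + a n²/V²)(V − nb)/(nR)
P + a n²/V² = 109 + (4.17)(1.60)²/(0.851)² = 123.74 atm
V − nb = 0.851 − (1.60)(0.0376) = 0.79084 L
T = (123.74)(0.79084)/((1.60)(0.08206)) = 745.3 K

T ≈ 745.3 K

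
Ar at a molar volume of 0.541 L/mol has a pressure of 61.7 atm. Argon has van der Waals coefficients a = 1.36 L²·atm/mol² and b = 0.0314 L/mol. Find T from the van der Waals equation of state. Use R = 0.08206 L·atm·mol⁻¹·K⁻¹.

T = (P + a/V_m²)(V_m − b)/R
P + a/V_m² = 61.7 + 1.36/(0.541)² = 66.347 atm
V_m − b = 0.541 − 0.0314 = 0.50960 L/mol
T = (66.347)(0.50960)/0.08206 = 412.0 K

T ≈ 412.0 K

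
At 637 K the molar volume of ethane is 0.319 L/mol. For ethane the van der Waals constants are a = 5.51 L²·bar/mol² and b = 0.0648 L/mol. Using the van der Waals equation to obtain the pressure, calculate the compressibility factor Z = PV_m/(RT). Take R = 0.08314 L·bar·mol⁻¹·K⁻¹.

P = RT/(V_m − b) − a/V_m² = (0.08314)(637)/(0.319 − 0.0648) − 5.51/(0.319)²
  = 52.960/0.25420 − 54.146 = 208.34 − 54.146 = 154.19 bar
Z = PV_m/(RT) = (154.19)(0.319)/((0.08314)(637)) = 49.187/52.960 = 0.9288

Z ≈ 0.9288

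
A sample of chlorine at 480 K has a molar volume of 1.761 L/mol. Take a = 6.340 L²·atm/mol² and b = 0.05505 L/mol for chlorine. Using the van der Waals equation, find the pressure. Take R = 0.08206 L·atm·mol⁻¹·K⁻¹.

P = RT/(V_m − b) − a/V_m²
RT/(V_m − b) = (0.08206)(480)/(1.761 − 0.05505) = 39.389/1.7060 = 23.089 atm
a/V_m² = 6.340/(1.761)² = 2.0444 atm
P = 23.089 − 2.0444 = 21.04 atm

P ≈ 21.04 atm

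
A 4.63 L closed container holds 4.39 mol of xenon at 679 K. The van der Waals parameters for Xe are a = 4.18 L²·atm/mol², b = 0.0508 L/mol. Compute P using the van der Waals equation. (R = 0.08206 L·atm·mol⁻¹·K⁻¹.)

P ≈ 51.75 atm

P = nRT/(V − nb) − a n²/V²
nRT/(V − nb) = (4.39)(0.08206)(679)/(4.63 − 4.39×0.0508) = 244.61/4.4070 = 55.505 atm
a n²/V² = (4.18)(4.39)²/(4.63)² = 3.7579 atm
P = 55.505 − 3.7579 = 51.75 atm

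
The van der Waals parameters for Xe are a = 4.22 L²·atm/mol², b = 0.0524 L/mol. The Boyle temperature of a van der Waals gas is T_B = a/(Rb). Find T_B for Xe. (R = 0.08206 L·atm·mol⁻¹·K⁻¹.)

For a van der Waals gas the second virial coefficient B₂ = b − a/(RT) vanishes at T_B = a/(Rb).
T_B = 4.22/(0.08206×0.0524) = 4.22/0.0042999 = 981.4 K

T_B ≈ 981.4 K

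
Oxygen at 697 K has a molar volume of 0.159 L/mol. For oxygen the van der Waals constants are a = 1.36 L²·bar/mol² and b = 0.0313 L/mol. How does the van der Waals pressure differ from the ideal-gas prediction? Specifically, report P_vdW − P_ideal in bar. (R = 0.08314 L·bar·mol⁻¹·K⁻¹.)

ΔP ≈ 35.54 bar

Ideal: P_ideal = RT/V_m = (0.08314)(697)/0.159 = 364.456 bar
vdW: P = RT/(V_m − b) − a/V_m² = 57.9486/0.127700 − 1.36/0.0252810 = 453.787 − 53.7953 = 399.992 bar
ΔP = 399.992 − 364.456 = 35.54 bar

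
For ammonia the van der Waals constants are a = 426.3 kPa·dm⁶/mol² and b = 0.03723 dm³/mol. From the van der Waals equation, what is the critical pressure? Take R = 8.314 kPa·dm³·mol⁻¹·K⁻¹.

For a van der Waals gas, P_c = a/(27b²).
P_c = 426.3/(27×(0.03723)²) = 426.3/0.037424 = 11391 kPa

P_c ≈ 11391 kPa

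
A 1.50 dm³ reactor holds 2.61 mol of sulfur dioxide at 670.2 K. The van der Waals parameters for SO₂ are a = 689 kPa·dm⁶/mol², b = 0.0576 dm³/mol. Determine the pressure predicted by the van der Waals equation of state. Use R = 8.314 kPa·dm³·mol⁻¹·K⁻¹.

P = nRT/(V − nb) − a n²/V²
nRT/(V − nb) = (2.61)(8.314)(670.2)/(1.50 − 2.61×0.0576) = 14543/1.3497 = 10775 kPa
a n²/V² = (689)(2.61)²/(1.50)² = 2086.0 kPa
P = 10775 − 2086.0 = 8689 kPa

P ≈ 8689 kPa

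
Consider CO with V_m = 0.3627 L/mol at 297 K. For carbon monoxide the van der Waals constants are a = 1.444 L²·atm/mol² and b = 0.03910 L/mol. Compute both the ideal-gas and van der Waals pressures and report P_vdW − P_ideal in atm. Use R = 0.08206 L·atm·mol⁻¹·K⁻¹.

ΔP ≈ -2.858 atm

Ideal: P_ideal = RT/V_m = (0.08206)(297)/0.3627 = 67.1955 atm
vdW: P = RT/(V_m − b) − a/V_m² = 24.3718/0.323600 − 1.444/0.131551 = 75.3146 − 10.9767 = 64.3379 atm
ΔP = 64.3379 − 67.1955 = -2.858 atm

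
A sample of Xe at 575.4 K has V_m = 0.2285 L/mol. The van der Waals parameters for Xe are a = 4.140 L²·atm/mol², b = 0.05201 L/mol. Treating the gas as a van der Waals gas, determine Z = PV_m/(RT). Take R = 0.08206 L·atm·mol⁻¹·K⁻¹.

Z ≈ 0.9110

P = RT/(V_m − b) − a/V_m² = (0.08206)(575.4)/(0.2285 − 0.05201) − 4.140/(0.2285)²
  = 47.217/0.17649 − 79.292 = 267.53 − 79.292 = 188.24 atm
Z = PV_m/(RT) = (188.24)(0.2285)/((0.08206)(575.4)) = 43.013/47.217 = 0.9110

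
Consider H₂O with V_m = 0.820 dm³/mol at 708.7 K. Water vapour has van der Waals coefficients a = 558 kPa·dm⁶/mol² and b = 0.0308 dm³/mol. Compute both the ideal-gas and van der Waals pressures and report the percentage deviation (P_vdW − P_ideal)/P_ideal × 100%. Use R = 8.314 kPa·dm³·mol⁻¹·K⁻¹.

-7.65 %

Ideal: P_ideal = RT/V_m = (8.314)(708.7)/0.820 = 7185.53 kPa
vdW: P = RT/(V_m − b) − a/V_m² = 5892.13/0.789200 − 558/0.672400 = 7465.95 − 829.863 = 6636.09 kPa
% deviation = (6636.09 − 7185.53)/7185.53 × 100% = -7.65%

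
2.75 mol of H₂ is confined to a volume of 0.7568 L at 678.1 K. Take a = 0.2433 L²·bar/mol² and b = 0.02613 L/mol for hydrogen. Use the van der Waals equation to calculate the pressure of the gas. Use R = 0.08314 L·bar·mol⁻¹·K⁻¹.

P = nRT/(V − nb) − a n²/V²
nRT/(V − nb) = (2.75)(0.08314)(678.1)/(0.7568 − 2.75×0.02613) = 155.04/0.68494 = 226.36 bar
a n²/V² = (0.2433)(2.75)²/(0.7568)² = 3.2125 bar
P = 226.36 − 3.2125 = 223.1 bar

P ≈ 223.1 bar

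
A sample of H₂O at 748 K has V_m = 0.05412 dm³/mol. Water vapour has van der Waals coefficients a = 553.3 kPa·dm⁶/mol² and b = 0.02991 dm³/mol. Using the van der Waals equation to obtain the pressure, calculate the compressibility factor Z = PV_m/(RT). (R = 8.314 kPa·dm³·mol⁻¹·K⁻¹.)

Z ≈ 0.5915

P = RT/(V_m − b) − a/V_m² = (8.314)(748)/(0.05412 − 0.02991) − 553.3/(0.05412)²
  = 6218.9/0.024210 − 188906 = 256873 − 188906 = 67967 kPa
Z = PV_m/(RT) = (67967)(0.05412)/((8.314)(748)) = 3678.4/6218.9 = 0.5915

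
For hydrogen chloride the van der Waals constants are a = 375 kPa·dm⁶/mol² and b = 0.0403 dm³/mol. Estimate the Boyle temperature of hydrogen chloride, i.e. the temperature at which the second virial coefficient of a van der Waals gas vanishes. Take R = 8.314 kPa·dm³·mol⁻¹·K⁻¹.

For a van der Waals gas the second virial coefficient B₂ = b − a/(RT) vanishes at T_B = a/(Rb).
T_B = 375/(8.314×0.0403) = 375/0.33505 = 1119 K

T_B ≈ 1119 K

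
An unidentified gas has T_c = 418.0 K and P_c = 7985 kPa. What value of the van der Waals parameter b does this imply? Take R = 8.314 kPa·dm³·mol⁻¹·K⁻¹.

From T_c = 8a/(27Rb) and P_c = a/(27b²): b = R T_c/(8 P_c).
b = (8.314)(418.0)/(8×7985) = 3475.3/63880 = 0.05440 dm³/mol

b ≈ 0.05440 dm³/mol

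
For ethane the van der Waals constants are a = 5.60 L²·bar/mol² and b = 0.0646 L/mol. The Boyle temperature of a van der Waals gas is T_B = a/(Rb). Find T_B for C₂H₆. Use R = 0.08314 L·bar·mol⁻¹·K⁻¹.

For a van der Waals gas the second virial coefficient B₂ = b − a/(RT) vanishes at T_B = a/(Rb).
T_B = 5.60/(0.08314×0.0646) = 5.60/0.0053708 = 1043 K

T_B ≈ 1043 K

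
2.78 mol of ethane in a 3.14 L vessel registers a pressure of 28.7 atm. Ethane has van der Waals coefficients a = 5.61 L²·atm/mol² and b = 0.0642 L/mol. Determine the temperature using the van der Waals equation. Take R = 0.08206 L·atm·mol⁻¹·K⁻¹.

T = (P + a n²/V²)(V − nb)/(nR)
P + a n²/V² = 28.7 + (5.61)(2.78)²/(3.14)² = 33.097 atm
V − nb = 3.14 − (2.78)(0.0642) = 2.9615 L
T = (33.097)(2.9615)/((2.78)(0.08206)) = 429.7 K

T ≈ 429.7 K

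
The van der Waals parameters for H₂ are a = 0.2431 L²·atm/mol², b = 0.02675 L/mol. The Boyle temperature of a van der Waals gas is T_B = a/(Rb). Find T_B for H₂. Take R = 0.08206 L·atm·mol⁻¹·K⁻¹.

T_B ≈ 110.7 K

For a van der Waals gas the second virial coefficient B₂ = b − a/(RT) vanishes at T_B = a/(Rb).
T_B = 0.2431/(0.08206×0.02675) = 0.2431/0.0021951 = 110.7 K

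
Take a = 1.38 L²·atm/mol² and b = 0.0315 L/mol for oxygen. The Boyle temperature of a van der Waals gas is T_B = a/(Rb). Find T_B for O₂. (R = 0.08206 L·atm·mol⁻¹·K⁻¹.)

For a van der Waals gas the second virial coefficient B₂ = b − a/(RT) vanishes at T_B = a/(Rb).
T_B = 1.38/(0.08206×0.0315) = 1.38/0.0025849 = 533.9 K

T_B ≈ 533.9 K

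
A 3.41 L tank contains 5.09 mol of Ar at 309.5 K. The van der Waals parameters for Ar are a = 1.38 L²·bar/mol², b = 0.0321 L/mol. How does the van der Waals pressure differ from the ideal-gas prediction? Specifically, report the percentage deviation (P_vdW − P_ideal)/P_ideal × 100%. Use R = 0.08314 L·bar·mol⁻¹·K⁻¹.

Ideal: P_ideal = nRT/V = (5.09)(0.08314)(309.5)/3.41 = 38.4091 bar
vdW: P = nRT/(V − nb) − a n²/V² = 130.975/3.24661 − 35.7532/11.6281 = 40.3421 − 3.07472 = 37.2674 bar
% deviation = (37.2674 − 38.4091)/38.4091 × 100% = -2.97%

-2.97 %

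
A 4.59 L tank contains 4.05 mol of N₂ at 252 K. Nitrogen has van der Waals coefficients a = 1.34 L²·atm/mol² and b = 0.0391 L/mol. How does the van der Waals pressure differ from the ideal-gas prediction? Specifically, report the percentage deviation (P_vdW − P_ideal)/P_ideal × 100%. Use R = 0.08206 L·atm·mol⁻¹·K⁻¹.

Ideal: P_ideal = nRT/V = (4.05)(0.08206)(252)/4.59 = 18.2463 atm
vdW: P = nRT/(V − nb) − a n²/V² = 83.7504/4.43165 − 21.9794/21.0681 = 18.8982 − 1.04325 = 17.8550 atm
% deviation = (17.8550 − 18.2463)/18.2463 × 100% = -2.14%

-2.14 %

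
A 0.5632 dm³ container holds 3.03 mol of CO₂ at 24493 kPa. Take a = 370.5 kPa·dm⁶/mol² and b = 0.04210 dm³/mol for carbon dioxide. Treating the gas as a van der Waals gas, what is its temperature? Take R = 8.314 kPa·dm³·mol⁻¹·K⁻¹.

T = (P + a n²/V²)(V − nb)/(nR)
P + a n²/V² = 24493 + (370.5)(3.03)²/(0.5632)² = 35217 kPa
V − nb = 0.5632 − (3.03)(0.04210) = 0.43564 dm³
T = (35217)(0.43564)/((3.03)(8.314)) = 609.0 K

T ≈ 609.0 K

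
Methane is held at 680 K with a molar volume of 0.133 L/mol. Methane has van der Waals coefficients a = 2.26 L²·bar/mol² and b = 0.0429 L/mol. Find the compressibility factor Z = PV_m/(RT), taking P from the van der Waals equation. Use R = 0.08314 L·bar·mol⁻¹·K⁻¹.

P = RT/(V_m − b) − a/V_m² = (0.08314)(680)/(0.133 − 0.0429) − 2.26/(0.133)²
  = 56.535/0.090100 − 127.76 = 627.47 − 127.76 = 499.71 bar
Z = PV_m/(RT) = (499.71)(0.133)/((0.08314)(680)) = 66.461/56.535 = 1.176

Z ≈ 1.176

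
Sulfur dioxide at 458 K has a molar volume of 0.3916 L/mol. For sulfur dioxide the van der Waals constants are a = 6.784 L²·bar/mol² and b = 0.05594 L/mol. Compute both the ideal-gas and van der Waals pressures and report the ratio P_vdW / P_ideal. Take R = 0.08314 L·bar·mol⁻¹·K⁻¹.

P_vdW / P_ideal ≈ 0.7117

Ideal: P_ideal = RT/V_m = (0.08314)(458)/0.3916 = 97.2373 bar
vdW: P = RT/(V_m − b) − a/V_m² = 38.0781/0.335660 − 6.784/0.153351 = 113.442 − 44.2384 = 69.204 bar
Ratio = 69.204/97.2373 = 0.7117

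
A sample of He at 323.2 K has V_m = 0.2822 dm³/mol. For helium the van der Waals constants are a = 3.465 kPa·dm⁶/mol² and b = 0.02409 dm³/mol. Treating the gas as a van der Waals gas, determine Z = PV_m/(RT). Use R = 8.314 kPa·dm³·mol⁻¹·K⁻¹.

P = RT/(V_m − b) − a/V_m² = (8.314)(323.2)/(0.2822 − 0.02409) − 3.465/(0.2822)²
  = 2687.1/0.25811 − 43.510 = 10411 − 43.510 = 10367 kPa
Z = PV_m/(RT) = (10367)(0.2822)/((8.314)(323.2)) = 2925.6/2687.1 = 1.089

Z ≈ 1.089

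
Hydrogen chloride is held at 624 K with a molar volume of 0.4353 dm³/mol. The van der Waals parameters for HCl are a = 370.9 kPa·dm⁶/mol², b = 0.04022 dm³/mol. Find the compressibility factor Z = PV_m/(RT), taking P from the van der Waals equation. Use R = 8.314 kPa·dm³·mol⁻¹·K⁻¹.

P = RT/(V_m − b) − a/V_m² = (8.314)(624)/(0.4353 − 0.04022) − 370.9/(0.4353)²
  = 5187.9/0.39508 − 1957.4 = 13131 − 1957.4 = 11174 kPa
Z = PV_m/(RT) = (11174)(0.4353)/((8.314)(624)) = 4864.0/5187.9 = 0.9376

Z ≈ 0.9376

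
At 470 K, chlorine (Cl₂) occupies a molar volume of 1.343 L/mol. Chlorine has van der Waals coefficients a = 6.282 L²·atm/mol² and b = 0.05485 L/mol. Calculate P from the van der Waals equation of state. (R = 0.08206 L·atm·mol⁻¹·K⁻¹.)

P ≈ 26.46 atm

P = RT/(V_m − b) − a/V_m²
RT/(V_m − b) = (0.08206)(470)/(1.343 − 0.05485) = 38.568/1.2882 = 29.939 atm
a/V_m² = 6.282/(1.343)² = 3.4829 atm
P = 29.939 − 3.4829 = 26.46 atm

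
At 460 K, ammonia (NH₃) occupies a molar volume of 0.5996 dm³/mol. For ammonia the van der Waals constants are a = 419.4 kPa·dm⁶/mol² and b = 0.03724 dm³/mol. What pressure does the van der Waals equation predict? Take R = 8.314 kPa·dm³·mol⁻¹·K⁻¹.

P = RT/(V_m − b) − a/V_m²
RT/(V_m − b) = (8.314)(460)/(0.5996 − 0.03724) = 3824.4/0.56236 = 6800.6 kPa
a/V_m² = 419.4/(0.5996)² = 1166.6 kPa
P = 6800.6 − 1166.6 = 5634 kPa

P ≈ 5634 kPa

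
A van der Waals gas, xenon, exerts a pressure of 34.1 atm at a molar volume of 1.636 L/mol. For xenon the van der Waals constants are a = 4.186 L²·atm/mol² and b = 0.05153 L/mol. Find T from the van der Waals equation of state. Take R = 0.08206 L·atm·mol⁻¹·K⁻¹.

T ≈ 688.6 K

T = (P + a/V_m²)(V_m − b)/R
P + a/V_m² = 34.1 + 4.186/(1.636)² = 35.664 atm
V_m − b = 1.636 − 0.05153 = 1.5845 L/mol
T = (35.664)(1.5845)/0.08206 = 688.6 K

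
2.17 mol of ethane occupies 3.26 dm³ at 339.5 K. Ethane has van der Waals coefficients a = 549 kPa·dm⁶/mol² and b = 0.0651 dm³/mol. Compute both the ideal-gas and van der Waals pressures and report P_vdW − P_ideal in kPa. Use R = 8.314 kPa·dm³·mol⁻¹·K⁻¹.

ΔP ≈ -158.1 kPa

Ideal: P_ideal = nRT/V = (2.17)(8.314)(339.5)/3.26 = 1878.85 kPa
vdW: P = nRT/(V − nb) − a n²/V² = 6125.05/3.11873 − 2585.19/10.6276 = 1963.96 − 243.252 = 1720.71 kPa
ΔP = 1720.71 − 1878.85 = -158.1 kPa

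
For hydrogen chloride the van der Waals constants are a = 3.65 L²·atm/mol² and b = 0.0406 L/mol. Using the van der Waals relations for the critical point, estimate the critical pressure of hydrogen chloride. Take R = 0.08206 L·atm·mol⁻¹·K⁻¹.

For a van der Waals gas, P_c = a/(27b²).
P_c = 3.65/(27×(0.0406)²) = 3.65/0.044506 = 82.01 atm

P_c ≈ 82.01 atm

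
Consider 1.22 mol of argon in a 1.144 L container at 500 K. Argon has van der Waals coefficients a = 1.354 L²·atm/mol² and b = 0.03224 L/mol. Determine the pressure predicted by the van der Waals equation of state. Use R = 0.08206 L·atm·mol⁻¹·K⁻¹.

P = nRT/(V − nb) − a n²/V²
nRT/(V − nb) = (1.22)(0.08206)(500)/(1.144 − 1.22×0.03224) = 50.057/1.1047 = 45.313 atm
a n²/V² = (1.354)(1.22)²/(1.144)² = 1.5399 atm
P = 45.313 − 1.5399 = 43.77 atm

P ≈ 43.77 atm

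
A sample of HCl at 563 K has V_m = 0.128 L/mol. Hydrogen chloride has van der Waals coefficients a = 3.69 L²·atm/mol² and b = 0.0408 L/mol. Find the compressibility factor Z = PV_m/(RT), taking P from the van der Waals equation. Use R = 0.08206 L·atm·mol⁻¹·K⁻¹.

Z ≈ 0.8439

P = RT/(V_m − b) − a/V_m² = (0.08206)(563)/(0.128 − 0.0408) − 3.69/(0.128)²
  = 46.200/0.087200 − 225.22 = 529.82 − 225.22 = 304.60 atm
Z = PV_m/(RT) = (304.60)(0.128)/((0.08206)(563)) = 38.989/46.200 = 0.8439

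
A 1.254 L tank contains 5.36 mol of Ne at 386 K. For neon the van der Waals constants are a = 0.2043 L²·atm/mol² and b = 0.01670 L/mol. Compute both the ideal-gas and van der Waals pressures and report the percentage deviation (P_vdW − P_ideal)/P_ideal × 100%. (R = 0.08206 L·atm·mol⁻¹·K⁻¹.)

4.93 %

Ideal: P_ideal = nRT/V = (5.36)(0.08206)(386)/1.254 = 135.390 atm
vdW: P = nRT/(V − nb) − a n²/V² = 169.779/1.16449 − 5.86946/1.57252 = 145.797 − 3.73252 = 142.064 atm
% deviation = (142.064 − 135.390)/135.390 × 100% = 4.93%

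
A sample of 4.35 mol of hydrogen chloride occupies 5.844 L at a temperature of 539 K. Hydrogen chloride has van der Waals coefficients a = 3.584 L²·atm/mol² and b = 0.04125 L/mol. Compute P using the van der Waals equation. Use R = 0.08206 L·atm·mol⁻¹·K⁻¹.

P ≈ 31.98 atm

P = nRT/(V − nb) − a n²/V²
nRT/(V − nb) = (4.35)(0.08206)(539)/(5.844 − 4.35×0.04125) = 192.40/5.6646 = 33.965 atm
a n²/V² = (3.584)(4.35)²/(5.844)² = 1.9858 atm
P = 33.965 − 1.9858 = 31.98 atm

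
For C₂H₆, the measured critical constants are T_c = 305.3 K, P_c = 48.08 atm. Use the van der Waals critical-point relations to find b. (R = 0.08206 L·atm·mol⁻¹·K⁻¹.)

b ≈ 0.06513 L/mol

From T_c = 8a/(27Rb) and P_c = a/(27b²): b = R T_c/(8 P_c).
b = (0.08206)(305.3)/(8×48.08) = 25.053/384.64 = 0.06513 L/mol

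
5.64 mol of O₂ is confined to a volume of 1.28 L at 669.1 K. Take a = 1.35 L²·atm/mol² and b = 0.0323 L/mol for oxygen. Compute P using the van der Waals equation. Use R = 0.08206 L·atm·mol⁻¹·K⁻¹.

P = nRT/(V − nb) − a n²/V²
nRT/(V − nb) = (5.64)(0.08206)(669.1)/(1.28 − 5.64×0.0323) = 309.67/1.0978 = 282.08 atm
a n²/V² = (1.35)(5.64)²/(1.28)² = 26.210 atm
P = 282.08 − 26.210 = 255.9 atm

P ≈ 255.9 atm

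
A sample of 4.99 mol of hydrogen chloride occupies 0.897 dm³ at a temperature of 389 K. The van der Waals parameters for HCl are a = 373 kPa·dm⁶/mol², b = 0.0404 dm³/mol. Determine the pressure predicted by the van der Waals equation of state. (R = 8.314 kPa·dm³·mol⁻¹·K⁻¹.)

P = nRT/(V − nb) − a n²/V²
nRT/(V − nb) = (4.99)(8.314)(389)/(0.897 − 4.99×0.0404) = 16138/0.69540 = 23207 kPa
a n²/V² = (373)(4.99)²/(0.897)² = 11543 kPa
P = 23207 − 11543 = 11664 kPa

P ≈ 11664 kPa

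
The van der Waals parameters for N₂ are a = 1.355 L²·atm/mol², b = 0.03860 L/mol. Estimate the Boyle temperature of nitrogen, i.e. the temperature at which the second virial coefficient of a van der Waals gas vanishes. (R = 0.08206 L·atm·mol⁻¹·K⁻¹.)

For a van der Waals gas the second virial coefficient B₂ = b − a/(RT) vanishes at T_B = a/(Rb).
T_B = 1.355/(0.08206×0.03860) = 1.355/0.0031675 = 427.8 K

T_B ≈ 427.8 K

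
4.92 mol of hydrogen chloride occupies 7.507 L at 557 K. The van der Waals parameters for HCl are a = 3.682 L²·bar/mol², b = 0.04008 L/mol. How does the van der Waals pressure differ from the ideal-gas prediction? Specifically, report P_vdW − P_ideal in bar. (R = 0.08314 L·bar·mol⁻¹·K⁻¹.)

ΔP ≈ -0.763 bar

Ideal: P_ideal = nRT/V = (4.92)(0.08314)(557)/7.507 = 30.3504 bar
vdW: P = nRT/(V − nb) − a n²/V² = 227.840/7.30981 − 89.1280/56.3550 = 31.1691 − 1.58155 = 29.5876 bar
ΔP = 29.5876 − 30.3504 = -0.763 bar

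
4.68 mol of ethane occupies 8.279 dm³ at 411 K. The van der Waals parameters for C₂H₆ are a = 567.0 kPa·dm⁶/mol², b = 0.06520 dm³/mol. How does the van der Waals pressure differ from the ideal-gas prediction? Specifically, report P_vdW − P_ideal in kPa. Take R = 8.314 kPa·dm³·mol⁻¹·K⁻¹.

ΔP ≈ -107.3 kPa

Ideal: P_ideal = nRT/V = (4.68)(8.314)(411)/8.279 = 1931.61 kPa
vdW: P = nRT/(V − nb) − a n²/V² = 15991.8/7.97386 − 12418.7/68.5418 = 2005.53 − 181.184 = 1824.35 kPa
ΔP = 1824.35 − 1931.61 = -107.3 kPa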